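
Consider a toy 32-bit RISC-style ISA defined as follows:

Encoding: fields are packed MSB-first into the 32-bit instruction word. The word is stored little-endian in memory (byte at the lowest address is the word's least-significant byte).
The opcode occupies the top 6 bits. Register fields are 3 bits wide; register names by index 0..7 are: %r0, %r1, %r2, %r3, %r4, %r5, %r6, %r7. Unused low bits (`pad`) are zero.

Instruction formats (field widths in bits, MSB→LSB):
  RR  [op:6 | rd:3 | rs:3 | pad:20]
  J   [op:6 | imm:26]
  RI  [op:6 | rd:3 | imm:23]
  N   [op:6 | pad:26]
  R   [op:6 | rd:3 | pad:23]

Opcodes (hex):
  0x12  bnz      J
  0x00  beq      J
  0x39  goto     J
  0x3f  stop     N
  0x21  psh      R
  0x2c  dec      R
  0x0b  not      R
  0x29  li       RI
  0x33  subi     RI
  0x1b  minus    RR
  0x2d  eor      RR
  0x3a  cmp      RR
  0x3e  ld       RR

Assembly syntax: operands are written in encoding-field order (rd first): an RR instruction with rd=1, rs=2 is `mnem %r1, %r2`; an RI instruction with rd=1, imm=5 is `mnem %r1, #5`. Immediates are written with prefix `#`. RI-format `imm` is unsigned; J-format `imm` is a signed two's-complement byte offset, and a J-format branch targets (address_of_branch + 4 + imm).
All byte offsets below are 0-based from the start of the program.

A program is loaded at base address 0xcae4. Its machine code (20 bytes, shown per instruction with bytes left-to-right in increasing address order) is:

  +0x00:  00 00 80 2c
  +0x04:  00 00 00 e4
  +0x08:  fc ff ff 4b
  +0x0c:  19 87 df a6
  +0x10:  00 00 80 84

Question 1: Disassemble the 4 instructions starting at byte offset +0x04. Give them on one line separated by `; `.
goto #0; bnz #-4; li %r5, #6260505; psh %r1

off 0x04: read 00 00 00 e4 as little → 0xe4000000
  top 6b → 0x39 → goto [J]
  imm: (w>>0)&0x3ffffff=0x0 → #0
off 0x08: read fc ff ff 4b as little → 0x4bfffffc
  top 6b → 0x12 → bnz [J]
  imm: (w>>0)&0x3ffffff=0x3fffffc (s26→-4) → #-4
off 0x0c: read 19 87 df a6 as little → 0xa6df8719
  top 6b → 0x29 → li [RI]
  rd: (w>>23)&0x7=0x5 → %r5
  imm: (w>>0)&0x7fffff=0x5f8719 → #6260505
off 0x10: read 00 00 80 84 as little → 0x84800000
  top 6b → 0x21 → psh [R]
  rd: (w>>23)&0x7=0x1 → %r1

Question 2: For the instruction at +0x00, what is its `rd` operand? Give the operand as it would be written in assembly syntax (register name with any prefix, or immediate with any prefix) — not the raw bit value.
@+00  little-endian(00 00 80 2c) = 0x2c800000
  opcode bits[31:26]=0xb: not/R
  rd@[25:23]=0x1 ⇒ %r1

%r1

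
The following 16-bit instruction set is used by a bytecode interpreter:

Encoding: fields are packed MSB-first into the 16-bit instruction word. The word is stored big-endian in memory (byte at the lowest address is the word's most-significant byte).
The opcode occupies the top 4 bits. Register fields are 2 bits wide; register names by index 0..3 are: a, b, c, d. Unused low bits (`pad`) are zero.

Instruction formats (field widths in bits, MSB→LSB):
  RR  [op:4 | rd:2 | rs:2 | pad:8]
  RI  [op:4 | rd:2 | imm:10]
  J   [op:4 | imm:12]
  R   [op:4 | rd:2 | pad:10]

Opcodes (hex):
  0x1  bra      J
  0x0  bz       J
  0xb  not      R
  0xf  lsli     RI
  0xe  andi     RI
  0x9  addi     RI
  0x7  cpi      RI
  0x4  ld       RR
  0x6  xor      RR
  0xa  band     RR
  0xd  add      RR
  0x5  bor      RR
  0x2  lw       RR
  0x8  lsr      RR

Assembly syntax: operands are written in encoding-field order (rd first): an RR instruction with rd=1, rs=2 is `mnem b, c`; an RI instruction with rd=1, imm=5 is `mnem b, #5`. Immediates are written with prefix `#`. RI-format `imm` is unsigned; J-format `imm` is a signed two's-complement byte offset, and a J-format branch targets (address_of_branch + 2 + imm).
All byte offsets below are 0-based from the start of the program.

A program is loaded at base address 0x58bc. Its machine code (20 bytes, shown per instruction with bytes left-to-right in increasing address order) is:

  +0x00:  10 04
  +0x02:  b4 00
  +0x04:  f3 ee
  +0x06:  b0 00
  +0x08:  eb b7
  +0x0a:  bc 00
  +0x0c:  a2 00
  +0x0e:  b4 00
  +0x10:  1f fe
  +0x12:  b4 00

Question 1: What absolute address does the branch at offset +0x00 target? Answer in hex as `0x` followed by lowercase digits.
0x58c2

@+00  big-endian(10 04) = 0x1004
  top 4b → 0x1 → bra [J]
  [11:0] imm=4 = #4
  target = base 0x58bc + off 0x00 + 2 + imm 4 = 0x58c2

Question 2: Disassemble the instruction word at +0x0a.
not d

@+0a  big-endian(bc 00) = 0xbc00
  opcode bits[15:12]=0xb: not/R
  rd: (w>>10)&0x3=0x3 → d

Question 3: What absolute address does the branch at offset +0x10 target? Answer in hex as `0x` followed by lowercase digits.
[10] 1f fe → 0x1ffe
  opcode bits[15:12]=0x1: bra/J
  imm: (w>>0)&0xfff=0xffe (s12→-2) → #-2
  target = base 0x58bc + off 0x10 + 2 + imm -2 = 0x58cc

0x58cc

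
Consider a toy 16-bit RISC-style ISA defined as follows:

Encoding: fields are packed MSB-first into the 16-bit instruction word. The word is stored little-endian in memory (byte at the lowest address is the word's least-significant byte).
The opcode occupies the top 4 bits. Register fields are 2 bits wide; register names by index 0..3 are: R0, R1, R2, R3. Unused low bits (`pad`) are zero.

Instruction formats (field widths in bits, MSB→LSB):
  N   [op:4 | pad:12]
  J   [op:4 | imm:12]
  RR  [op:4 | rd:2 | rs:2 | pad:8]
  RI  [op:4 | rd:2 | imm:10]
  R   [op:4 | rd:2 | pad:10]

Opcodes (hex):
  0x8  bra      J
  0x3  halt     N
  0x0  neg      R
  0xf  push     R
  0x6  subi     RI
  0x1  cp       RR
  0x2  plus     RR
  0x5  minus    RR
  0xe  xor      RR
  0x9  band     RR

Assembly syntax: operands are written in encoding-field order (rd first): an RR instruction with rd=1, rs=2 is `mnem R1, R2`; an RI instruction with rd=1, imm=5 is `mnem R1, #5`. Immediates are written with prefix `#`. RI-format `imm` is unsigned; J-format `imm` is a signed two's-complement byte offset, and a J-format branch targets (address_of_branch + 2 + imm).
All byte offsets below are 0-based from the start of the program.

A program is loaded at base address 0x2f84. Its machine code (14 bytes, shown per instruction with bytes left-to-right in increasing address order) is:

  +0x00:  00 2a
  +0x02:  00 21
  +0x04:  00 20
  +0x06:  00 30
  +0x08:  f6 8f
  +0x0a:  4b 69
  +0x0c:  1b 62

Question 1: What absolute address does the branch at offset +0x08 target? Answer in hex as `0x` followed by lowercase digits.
0x2f84

+0x08: f6 8f ⇒ word 0x8ff6 (little)
  top 4b → 0x8 → bra [J]
  imm: (w>>0)&0xfff=0xff6 (s12→-10) → #-10
  target = base 0x2f84 + off 0x08 + 2 + imm -10 = 0x2f84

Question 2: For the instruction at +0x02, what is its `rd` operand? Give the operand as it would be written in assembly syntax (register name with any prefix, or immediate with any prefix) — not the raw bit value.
R0

+0x02: 00 21 ⇒ word 0x2100 (little)
  op=0x2100>>12=0x2 ⇒ plus (RR)
  rd: (w>>10)&0x3=0x0 → R0
  rs: (w>>8)&0x3=0x1 → R1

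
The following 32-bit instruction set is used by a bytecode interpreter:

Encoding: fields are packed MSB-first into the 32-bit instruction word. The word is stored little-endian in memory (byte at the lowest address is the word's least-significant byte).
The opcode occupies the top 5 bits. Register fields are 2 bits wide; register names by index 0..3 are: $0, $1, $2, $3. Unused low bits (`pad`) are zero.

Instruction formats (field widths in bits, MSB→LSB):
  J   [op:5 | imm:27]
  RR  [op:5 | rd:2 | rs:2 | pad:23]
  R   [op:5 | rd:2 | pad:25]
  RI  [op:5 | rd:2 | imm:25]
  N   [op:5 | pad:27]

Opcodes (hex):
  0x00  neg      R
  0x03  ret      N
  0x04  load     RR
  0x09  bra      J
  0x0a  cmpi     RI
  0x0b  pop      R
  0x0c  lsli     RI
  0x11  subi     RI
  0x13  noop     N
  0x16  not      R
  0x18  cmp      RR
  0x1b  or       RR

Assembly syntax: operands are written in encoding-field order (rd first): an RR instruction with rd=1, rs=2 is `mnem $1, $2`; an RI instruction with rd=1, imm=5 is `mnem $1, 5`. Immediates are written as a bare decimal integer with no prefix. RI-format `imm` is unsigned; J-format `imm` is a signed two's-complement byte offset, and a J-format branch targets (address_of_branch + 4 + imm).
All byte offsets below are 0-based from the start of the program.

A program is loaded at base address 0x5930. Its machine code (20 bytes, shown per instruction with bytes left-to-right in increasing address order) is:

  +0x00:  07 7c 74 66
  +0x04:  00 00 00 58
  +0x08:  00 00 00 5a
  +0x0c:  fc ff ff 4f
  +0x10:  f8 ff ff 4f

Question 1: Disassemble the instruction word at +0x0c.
@+0c  little-endian(fc ff ff 4f) = 0x4ffffffc
  opcode bits[31:27]=0x9: bra/J
  imm: (w>>0)&0x7ffffff=0x7fffffc (s27→-4) → -4

bra -4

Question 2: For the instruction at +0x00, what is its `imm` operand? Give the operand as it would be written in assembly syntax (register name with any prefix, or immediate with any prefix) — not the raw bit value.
off 0x00: read 07 7c 74 66 as little → 0x66747c07
  op=0x66747c07>>27=0xc ⇒ lsli (RI)
  [26:25] rd=3 = $3
  [24:0] imm=7633927 = 7633927

7633927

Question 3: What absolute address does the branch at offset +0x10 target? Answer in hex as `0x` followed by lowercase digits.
0x593c

+0x10: f8 ff ff 4f ⇒ word 0x4ffffff8 (little)
  op=0x4ffffff8>>27=0x9 ⇒ bra (J)
  imm@[26:0]=0x7fffff8 (s27→-8) ⇒ -8
  target = base 0x5930 + off 0x10 + 4 + imm -8 = 0x593c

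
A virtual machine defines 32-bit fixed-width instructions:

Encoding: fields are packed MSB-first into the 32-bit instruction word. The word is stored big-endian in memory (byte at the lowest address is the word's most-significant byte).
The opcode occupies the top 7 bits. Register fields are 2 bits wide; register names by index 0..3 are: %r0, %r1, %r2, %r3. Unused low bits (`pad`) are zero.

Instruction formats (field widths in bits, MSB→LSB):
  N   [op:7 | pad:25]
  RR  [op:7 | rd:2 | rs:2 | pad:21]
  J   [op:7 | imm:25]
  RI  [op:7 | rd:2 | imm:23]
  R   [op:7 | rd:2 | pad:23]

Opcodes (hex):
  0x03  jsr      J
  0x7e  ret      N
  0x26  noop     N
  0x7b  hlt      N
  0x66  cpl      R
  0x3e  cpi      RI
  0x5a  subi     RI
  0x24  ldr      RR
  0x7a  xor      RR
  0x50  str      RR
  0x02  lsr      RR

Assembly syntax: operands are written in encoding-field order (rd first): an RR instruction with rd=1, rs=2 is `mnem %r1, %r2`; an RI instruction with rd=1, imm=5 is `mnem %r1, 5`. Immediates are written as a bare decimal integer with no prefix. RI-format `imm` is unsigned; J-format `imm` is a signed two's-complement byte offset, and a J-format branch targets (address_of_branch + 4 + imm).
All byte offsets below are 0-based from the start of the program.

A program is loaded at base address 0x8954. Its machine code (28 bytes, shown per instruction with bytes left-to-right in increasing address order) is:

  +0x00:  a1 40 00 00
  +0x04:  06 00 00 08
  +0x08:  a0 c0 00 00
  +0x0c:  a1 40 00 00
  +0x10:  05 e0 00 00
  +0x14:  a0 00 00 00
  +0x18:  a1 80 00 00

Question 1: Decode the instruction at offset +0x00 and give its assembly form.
str %r2, %r2

[00] a1 40 00 00 → 0xa1400000
  op=0xa1400000>>25=0x50 ⇒ str (RR)
  rd@[24:23]=0x2 ⇒ %r2
  rs@[22:21]=0x2 ⇒ %r2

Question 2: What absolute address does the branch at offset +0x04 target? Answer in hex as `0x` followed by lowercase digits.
0x8964

[04] 06 00 00 08 → 0x06000008
  top 7b → 0x3 → jsr [J]
  imm: (w>>0)&0x1ffffff=0x8 → 8
  target = base 0x8954 + off 0x04 + 4 + imm 8 = 0x8964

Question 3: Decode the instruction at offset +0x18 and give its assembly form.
str %r3, %r0

off 0x18: read a1 80 00 00 as big → 0xa1800000
  top 7b → 0x50 → str [RR]
  rd@[24:23]=0x3 ⇒ %r3
  rs@[22:21]=0x0 ⇒ %r0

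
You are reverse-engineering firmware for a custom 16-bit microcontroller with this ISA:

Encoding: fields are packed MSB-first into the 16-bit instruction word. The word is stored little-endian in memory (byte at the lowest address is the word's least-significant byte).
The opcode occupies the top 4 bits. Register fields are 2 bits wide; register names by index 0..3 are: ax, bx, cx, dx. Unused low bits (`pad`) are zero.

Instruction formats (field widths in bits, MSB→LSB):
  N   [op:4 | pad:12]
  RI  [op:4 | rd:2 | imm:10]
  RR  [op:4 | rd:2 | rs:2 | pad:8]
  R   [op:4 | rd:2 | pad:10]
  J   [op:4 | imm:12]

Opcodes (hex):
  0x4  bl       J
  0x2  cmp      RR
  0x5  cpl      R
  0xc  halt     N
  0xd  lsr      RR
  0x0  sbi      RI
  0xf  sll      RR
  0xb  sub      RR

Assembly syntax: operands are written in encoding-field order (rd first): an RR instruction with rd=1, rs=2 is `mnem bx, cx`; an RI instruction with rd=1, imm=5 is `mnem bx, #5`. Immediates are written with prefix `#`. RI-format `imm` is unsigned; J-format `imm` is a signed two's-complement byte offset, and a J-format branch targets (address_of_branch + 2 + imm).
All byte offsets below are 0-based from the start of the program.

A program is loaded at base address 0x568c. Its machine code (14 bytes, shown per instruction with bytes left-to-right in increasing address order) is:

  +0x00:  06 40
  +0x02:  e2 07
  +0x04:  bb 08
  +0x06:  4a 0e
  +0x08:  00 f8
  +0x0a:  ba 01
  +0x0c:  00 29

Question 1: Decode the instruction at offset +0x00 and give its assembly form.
bl #6

+0x00: 06 40 ⇒ word 0x4006 (little)
  op=0x4006>>12=0x4 ⇒ bl (J)
  [11:0] imm=6 = #6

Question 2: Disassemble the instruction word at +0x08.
+0x08: 00 f8 ⇒ word 0xf800 (little)
  top 4b → 0xf → sll [RR]
  [11:10] rd=2 = cx
  [9:8] rs=0 = ax

sll cx, ax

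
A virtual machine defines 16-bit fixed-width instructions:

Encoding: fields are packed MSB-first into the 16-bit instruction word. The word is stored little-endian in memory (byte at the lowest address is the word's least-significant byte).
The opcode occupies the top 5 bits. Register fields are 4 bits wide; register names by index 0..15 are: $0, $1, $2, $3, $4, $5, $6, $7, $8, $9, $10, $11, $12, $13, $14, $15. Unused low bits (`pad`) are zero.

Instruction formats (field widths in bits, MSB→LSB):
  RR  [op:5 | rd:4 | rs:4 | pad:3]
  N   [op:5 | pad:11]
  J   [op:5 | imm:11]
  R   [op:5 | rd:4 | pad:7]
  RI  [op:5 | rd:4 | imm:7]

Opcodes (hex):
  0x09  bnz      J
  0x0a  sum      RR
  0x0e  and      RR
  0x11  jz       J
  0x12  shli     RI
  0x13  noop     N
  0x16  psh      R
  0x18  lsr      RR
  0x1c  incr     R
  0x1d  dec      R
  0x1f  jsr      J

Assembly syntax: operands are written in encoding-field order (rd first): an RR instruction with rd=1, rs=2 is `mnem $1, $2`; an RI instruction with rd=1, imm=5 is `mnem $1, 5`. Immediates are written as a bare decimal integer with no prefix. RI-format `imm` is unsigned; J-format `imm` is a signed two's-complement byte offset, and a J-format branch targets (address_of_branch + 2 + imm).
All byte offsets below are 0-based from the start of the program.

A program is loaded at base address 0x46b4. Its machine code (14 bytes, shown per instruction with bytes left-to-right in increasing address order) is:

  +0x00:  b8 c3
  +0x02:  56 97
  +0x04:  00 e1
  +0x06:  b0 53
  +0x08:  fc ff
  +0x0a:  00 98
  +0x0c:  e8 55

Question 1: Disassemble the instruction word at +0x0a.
@+0a  little-endian(00 98) = 0x9800
  op=0x9800>>11=0x13 ⇒ noop (N)

noop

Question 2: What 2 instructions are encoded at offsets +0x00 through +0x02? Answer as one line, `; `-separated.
lsr $7, $7; shli $14, 86

+0x00: b8 c3 ⇒ word 0xc3b8 (little)
  opcode bits[15:11]=0x18: lsr/RR
  rd@[10:7]=0x7 ⇒ $7
  rs@[6:3]=0x7 ⇒ $7
+0x02: 56 97 ⇒ word 0x9756 (little)
  opcode bits[15:11]=0x12: shli/RI
  rd@[10:7]=0xe ⇒ $14
  imm@[6:0]=0x56 ⇒ 86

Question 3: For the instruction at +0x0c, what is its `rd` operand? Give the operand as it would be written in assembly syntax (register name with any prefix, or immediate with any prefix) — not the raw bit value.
@+0c  little-endian(e8 55) = 0x55e8
  top 5b → 0xa → sum [RR]
  [10:7] rd=11 = $11
  [6:3] rs=13 = $13

$11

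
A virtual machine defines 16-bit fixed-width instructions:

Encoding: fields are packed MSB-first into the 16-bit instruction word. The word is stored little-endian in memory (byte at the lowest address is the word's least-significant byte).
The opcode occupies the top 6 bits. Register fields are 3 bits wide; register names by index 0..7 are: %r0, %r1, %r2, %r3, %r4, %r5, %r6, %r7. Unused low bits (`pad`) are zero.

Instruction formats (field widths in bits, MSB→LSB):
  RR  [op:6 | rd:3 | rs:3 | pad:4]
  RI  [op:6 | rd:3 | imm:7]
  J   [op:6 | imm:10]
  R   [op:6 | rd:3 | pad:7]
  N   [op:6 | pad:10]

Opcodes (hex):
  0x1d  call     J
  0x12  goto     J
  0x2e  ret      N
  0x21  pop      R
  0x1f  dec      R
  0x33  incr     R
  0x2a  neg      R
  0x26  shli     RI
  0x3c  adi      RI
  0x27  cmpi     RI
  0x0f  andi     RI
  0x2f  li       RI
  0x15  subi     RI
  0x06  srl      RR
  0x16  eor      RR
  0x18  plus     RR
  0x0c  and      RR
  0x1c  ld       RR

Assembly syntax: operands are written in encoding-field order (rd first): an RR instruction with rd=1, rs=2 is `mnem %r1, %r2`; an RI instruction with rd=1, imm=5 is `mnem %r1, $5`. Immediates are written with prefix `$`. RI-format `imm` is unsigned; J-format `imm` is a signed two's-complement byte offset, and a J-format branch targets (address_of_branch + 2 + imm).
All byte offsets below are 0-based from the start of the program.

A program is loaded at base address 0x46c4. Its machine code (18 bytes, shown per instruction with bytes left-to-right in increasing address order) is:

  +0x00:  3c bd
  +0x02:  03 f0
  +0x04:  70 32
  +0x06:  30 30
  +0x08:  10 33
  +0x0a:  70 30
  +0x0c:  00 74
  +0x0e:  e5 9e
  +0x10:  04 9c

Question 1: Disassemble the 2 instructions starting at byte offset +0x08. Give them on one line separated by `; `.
[08] 10 33 → 0x3310
  op=0x3310>>10=0xc ⇒ and (RR)
  rd: (w>>7)&0x7=0x6 → %r6
  rs: (w>>4)&0x7=0x1 → %r1
[0a] 70 30 → 0x3070
  op=0x3070>>10=0xc ⇒ and (RR)
  rd: (w>>7)&0x7=0x0 → %r0
  rs: (w>>4)&0x7=0x7 → %r7

and %r6, %r1; and %r0, %r7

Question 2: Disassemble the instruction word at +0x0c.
call $0

[0c] 00 74 → 0x7400
  opcode bits[15:10]=0x1d: call/J
  [9:0] imm=0 = $0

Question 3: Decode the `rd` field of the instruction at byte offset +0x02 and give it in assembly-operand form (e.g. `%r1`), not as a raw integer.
[02] 03 f0 → 0xf003
  opcode bits[15:10]=0x3c: adi/RI
  rd: (w>>7)&0x7=0x0 → %r0
  imm: (w>>0)&0x7f=0x3 → $3

%r0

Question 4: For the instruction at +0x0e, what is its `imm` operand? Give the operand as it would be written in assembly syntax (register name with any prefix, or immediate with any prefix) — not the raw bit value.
$101

[0e] e5 9e → 0x9ee5
  top 6b → 0x27 → cmpi [RI]
  rd: (w>>7)&0x7=0x5 → %r5
  imm: (w>>0)&0x7f=0x65 → $101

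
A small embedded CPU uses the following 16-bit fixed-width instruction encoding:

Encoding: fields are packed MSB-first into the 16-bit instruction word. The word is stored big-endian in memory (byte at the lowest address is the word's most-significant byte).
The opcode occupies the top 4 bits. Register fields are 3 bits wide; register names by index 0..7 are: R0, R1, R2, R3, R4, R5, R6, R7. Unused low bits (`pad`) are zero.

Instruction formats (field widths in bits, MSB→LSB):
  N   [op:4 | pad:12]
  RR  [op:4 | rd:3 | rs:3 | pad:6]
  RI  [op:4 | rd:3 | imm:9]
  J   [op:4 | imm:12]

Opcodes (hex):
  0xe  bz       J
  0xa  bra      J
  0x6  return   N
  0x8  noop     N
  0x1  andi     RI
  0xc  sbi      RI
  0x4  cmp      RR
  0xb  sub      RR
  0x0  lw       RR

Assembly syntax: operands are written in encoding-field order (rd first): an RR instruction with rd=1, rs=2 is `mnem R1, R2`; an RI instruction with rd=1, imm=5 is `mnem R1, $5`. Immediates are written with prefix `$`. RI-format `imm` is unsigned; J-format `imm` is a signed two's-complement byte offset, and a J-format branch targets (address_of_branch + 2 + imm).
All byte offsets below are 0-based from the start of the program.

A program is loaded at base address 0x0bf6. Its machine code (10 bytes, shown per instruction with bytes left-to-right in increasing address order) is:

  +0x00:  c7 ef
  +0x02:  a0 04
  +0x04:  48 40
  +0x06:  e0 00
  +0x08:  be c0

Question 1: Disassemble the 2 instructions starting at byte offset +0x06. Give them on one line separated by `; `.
@+06  big-endian(e0 00) = 0xe000
  op=0xe000>>12=0xe ⇒ bz (J)
  imm: (w>>0)&0xfff=0x0 → $0
@+08  big-endian(be c0) = 0xbec0
  op=0xbec0>>12=0xb ⇒ sub (RR)
  rd: (w>>9)&0x7=0x7 → R7
  rs: (w>>6)&0x7=0x3 → R3

bz $0; sub R7, R3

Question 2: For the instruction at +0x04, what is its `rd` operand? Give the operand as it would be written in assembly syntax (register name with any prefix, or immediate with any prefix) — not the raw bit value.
off 0x04: read 48 40 as big → 0x4840
  top 4b → 0x4 → cmp [RR]
  [11:9] rd=4 = R4
  [8:6] rs=1 = R1

R4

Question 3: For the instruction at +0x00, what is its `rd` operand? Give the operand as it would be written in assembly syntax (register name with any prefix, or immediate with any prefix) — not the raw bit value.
off 0x00: read c7 ef as big → 0xc7ef
  opcode bits[15:12]=0xc: sbi/RI
  rd@[11:9]=0x3 ⇒ R3
  imm@[8:0]=0x1ef ⇒ $495

R3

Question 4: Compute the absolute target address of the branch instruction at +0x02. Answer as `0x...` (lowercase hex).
+0x02: a0 04 ⇒ word 0xa004 (big)
  op=0xa004>>12=0xa ⇒ bra (J)
  imm: (w>>0)&0xfff=0x4 → $4
  target = base 0x0bf6 + off 0x02 + 2 + imm 4 = 0x0bfe

0x0bfe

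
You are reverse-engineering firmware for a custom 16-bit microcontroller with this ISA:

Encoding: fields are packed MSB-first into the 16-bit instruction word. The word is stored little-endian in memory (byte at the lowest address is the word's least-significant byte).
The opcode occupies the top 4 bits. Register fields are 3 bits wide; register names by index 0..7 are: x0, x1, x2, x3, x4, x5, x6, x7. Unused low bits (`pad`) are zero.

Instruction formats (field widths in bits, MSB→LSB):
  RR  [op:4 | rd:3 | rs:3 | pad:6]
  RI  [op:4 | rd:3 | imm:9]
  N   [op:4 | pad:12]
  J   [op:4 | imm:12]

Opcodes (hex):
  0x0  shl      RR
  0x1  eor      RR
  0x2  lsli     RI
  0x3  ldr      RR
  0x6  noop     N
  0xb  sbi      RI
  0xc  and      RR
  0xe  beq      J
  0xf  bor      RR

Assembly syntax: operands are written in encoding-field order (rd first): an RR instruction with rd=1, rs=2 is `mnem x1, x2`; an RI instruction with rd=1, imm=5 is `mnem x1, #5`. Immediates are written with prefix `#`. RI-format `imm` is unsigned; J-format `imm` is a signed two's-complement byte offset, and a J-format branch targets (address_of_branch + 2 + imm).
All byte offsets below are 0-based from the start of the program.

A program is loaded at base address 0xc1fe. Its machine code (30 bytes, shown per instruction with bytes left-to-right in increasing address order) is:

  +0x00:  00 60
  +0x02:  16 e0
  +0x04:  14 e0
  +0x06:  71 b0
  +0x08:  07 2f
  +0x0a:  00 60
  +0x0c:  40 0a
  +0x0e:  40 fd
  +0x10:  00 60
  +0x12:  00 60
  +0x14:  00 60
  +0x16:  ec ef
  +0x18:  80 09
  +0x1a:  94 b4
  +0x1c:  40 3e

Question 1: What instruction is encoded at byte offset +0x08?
[08] 07 2f → 0x2f07
  top 4b → 0x2 → lsli [RI]
  [11:9] rd=7 = x7
  [8:0] imm=263 = #263

lsli x7, #263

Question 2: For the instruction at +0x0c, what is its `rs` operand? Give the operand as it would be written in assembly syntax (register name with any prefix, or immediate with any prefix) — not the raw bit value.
x1

[0c] 40 0a → 0x0a40
  top 4b → 0x0 → shl [RR]
  rd@[11:9]=0x5 ⇒ x5
  rs@[8:6]=0x1 ⇒ x1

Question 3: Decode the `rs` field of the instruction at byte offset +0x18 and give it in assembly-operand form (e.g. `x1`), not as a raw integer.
x6

@+18  little-endian(80 09) = 0x0980
  top 4b → 0x0 → shl [RR]
  rd@[11:9]=0x4 ⇒ x4
  rs@[8:6]=0x6 ⇒ x6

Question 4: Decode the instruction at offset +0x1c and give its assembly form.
ldr x7, x1

off 0x1c: read 40 3e as little → 0x3e40
  top 4b → 0x3 → ldr [RR]
  rd@[11:9]=0x7 ⇒ x7
  rs@[8:6]=0x1 ⇒ x1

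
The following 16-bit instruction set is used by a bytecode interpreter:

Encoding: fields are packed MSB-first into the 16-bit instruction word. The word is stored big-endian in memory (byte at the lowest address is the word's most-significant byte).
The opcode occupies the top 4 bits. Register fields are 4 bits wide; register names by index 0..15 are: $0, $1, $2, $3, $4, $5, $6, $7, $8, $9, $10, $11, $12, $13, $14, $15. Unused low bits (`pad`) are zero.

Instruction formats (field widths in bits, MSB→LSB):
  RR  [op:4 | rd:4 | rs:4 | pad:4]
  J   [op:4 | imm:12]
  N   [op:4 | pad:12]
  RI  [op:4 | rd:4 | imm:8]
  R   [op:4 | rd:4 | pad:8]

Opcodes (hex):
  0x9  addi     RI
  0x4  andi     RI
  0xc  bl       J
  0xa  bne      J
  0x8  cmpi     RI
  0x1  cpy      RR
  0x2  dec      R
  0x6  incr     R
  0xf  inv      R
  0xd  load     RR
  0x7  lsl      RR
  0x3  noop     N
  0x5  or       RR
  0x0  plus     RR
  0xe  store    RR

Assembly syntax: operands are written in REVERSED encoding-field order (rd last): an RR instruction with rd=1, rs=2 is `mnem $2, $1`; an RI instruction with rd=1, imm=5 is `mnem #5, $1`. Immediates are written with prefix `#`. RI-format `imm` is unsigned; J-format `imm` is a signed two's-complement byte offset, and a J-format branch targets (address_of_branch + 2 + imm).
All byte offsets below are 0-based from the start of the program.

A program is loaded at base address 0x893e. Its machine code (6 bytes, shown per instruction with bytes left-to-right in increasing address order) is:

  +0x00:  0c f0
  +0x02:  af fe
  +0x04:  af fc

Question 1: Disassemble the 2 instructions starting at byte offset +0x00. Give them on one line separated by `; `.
off 0x00: read 0c f0 as big → 0x0cf0
  top 4b → 0x0 → plus [RR]
  rd@[11:8]=0xc ⇒ $12
  rs@[7:4]=0xf ⇒ $15
off 0x02: read af fe as big → 0xaffe
  top 4b → 0xa → bne [J]
  imm@[11:0]=0xffe (s12→-2) ⇒ #-2

plus $15, $12; bne #-2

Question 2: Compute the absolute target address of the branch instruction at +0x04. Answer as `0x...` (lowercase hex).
0x8940

[04] af fc → 0xaffc
  op=0xaffc>>12=0xa ⇒ bne (J)
  [11:0] imm=4092 (s12→-4) = #-4
  target = base 0x893e + off 0x04 + 2 + imm -4 = 0x8940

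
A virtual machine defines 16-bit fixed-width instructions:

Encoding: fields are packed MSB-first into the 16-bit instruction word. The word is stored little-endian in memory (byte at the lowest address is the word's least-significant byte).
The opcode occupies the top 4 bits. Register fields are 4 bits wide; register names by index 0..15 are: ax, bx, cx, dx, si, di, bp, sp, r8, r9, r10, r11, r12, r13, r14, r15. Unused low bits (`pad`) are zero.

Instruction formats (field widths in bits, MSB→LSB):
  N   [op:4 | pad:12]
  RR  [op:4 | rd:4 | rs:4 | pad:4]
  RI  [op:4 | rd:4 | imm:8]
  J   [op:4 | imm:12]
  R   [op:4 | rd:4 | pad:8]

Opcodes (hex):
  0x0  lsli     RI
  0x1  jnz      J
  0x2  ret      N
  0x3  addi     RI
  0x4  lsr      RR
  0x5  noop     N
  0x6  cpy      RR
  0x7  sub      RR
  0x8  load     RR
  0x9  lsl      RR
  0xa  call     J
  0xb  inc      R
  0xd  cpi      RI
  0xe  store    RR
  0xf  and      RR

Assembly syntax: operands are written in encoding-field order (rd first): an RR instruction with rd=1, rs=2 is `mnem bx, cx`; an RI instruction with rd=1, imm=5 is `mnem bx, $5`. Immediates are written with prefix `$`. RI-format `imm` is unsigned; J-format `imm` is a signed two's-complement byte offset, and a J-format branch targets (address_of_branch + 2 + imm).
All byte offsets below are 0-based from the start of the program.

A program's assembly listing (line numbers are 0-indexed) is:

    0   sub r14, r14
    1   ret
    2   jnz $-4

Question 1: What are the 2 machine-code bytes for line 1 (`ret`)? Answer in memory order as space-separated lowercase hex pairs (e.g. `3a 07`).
1. ret fields op=0x2:4|pad=0:12 → word 2000h → 00 20

00 20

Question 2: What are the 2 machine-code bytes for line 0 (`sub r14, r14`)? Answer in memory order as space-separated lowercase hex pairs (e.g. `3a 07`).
0. sub fields op=0x7:4|rd=14:4|rs=14:4|pad=0:4 → word 7ee0h → e0 7e

e0 7e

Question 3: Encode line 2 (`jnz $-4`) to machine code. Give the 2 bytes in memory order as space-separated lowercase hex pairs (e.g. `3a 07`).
line 2 (jnz): pack op=0x1:4|imm=-4:12 = 0x1ffc; little→ fc 1f

fc 1f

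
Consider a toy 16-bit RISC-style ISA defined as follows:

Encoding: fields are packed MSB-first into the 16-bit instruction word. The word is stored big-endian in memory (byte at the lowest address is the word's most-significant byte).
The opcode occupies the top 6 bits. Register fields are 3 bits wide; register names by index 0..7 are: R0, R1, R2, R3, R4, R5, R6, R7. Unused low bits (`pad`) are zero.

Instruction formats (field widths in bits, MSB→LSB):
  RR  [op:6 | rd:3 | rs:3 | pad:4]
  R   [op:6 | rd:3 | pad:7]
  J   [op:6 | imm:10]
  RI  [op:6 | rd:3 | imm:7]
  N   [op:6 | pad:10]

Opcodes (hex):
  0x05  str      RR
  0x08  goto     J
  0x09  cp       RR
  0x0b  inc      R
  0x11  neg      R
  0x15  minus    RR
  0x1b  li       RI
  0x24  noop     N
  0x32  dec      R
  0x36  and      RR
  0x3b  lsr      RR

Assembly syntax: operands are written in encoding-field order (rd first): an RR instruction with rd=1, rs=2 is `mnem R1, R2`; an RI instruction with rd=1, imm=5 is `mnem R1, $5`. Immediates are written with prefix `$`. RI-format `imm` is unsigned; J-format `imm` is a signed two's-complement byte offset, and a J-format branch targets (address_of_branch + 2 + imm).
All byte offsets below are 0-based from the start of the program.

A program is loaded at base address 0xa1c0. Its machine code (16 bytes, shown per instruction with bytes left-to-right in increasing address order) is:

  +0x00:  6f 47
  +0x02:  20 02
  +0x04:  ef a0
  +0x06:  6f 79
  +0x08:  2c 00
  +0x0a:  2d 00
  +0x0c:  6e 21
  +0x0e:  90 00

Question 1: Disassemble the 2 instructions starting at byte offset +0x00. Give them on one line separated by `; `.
li R6, $71; goto $2

[00] 6f 47 → 0x6f47
  opcode bits[15:10]=0x1b: li/RI
  [9:7] rd=6 = R6
  [6:0] imm=71 = $71
[02] 20 02 → 0x2002
  opcode bits[15:10]=0x8: goto/J
  [9:0] imm=2 = $2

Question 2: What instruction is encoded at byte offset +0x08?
inc R0

[08] 2c 00 → 0x2c00
  opcode bits[15:10]=0xb: inc/R
  rd@[9:7]=0x0 ⇒ R0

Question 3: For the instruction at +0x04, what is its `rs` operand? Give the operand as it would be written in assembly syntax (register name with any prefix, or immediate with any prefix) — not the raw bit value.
@+04  big-endian(ef a0) = 0xefa0
  op=0xefa0>>10=0x3b ⇒ lsr (RR)
  rd@[9:7]=0x7 ⇒ R7
  rs@[6:4]=0x2 ⇒ R2

R2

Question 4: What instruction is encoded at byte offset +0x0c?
li R4, $33

@+0c  big-endian(6e 21) = 0x6e21
  op=0x6e21>>10=0x1b ⇒ li (RI)
  rd@[9:7]=0x4 ⇒ R4
  imm@[6:0]=0x21 ⇒ $33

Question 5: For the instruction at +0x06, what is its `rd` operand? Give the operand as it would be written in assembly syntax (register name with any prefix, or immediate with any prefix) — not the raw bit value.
@+06  big-endian(6f 79) = 0x6f79
  opcode bits[15:10]=0x1b: li/RI
  rd@[9:7]=0x6 ⇒ R6
  imm@[6:0]=0x79 ⇒ $121

R6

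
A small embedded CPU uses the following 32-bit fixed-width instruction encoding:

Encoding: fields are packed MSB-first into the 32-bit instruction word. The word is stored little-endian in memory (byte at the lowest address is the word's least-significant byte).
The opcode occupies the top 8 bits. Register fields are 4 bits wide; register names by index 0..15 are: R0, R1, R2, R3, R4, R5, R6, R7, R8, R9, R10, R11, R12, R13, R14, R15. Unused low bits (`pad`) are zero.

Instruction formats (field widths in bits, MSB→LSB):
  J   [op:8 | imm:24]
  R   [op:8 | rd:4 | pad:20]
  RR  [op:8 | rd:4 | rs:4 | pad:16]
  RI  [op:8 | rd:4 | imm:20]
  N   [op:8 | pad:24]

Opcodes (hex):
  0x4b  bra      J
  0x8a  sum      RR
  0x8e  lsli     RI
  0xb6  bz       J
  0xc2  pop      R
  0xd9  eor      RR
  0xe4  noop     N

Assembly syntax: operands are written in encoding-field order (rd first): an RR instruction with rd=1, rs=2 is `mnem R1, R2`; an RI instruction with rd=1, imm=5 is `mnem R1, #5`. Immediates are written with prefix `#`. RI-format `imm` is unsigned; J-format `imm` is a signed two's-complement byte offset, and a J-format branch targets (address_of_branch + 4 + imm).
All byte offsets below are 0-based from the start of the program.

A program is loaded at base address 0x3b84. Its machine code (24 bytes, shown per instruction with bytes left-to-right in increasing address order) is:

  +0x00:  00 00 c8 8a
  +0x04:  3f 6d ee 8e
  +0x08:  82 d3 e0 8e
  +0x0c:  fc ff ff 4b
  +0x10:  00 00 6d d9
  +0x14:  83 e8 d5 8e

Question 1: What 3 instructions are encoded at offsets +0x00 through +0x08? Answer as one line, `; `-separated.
sum R12, R8; lsli R14, #945471; lsli R14, #54146

+0x00: 00 00 c8 8a ⇒ word 0x8ac80000 (little)
  top 8b → 0x8a → sum [RR]
  rd: (w>>20)&0xf=0xc → R12
  rs: (w>>16)&0xf=0x8 → R8
+0x04: 3f 6d ee 8e ⇒ word 0x8eee6d3f (little)
  top 8b → 0x8e → lsli [RI]
  rd: (w>>20)&0xf=0xe → R14
  imm: (w>>0)&0xfffff=0xe6d3f → #945471
+0x08: 82 d3 e0 8e ⇒ word 0x8ee0d382 (little)
  top 8b → 0x8e → lsli [RI]
  rd: (w>>20)&0xf=0xe → R14
  imm: (w>>0)&0xfffff=0xd382 → #54146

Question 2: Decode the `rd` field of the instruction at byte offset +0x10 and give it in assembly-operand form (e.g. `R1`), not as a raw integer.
[10] 00 00 6d d9 → 0xd96d0000
  top 8b → 0xd9 → eor [RR]
  rd: (w>>20)&0xf=0x6 → R6
  rs: (w>>16)&0xf=0xd → R13

R6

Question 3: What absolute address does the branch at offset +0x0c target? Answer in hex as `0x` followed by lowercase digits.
0x3b90

[0c] fc ff ff 4b → 0x4bfffffc
  top 8b → 0x4b → bra [J]
  [23:0] imm=16777212 (s24→-4) = #-4
  target = base 0x3b84 + off 0x0c + 4 + imm -4 = 0x3b90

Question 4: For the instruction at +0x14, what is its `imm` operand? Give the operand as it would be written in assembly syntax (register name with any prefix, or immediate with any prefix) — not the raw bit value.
+0x14: 83 e8 d5 8e ⇒ word 0x8ed5e883 (little)
  top 8b → 0x8e → lsli [RI]
  [23:20] rd=13 = R13
  [19:0] imm=387203 = #387203

#387203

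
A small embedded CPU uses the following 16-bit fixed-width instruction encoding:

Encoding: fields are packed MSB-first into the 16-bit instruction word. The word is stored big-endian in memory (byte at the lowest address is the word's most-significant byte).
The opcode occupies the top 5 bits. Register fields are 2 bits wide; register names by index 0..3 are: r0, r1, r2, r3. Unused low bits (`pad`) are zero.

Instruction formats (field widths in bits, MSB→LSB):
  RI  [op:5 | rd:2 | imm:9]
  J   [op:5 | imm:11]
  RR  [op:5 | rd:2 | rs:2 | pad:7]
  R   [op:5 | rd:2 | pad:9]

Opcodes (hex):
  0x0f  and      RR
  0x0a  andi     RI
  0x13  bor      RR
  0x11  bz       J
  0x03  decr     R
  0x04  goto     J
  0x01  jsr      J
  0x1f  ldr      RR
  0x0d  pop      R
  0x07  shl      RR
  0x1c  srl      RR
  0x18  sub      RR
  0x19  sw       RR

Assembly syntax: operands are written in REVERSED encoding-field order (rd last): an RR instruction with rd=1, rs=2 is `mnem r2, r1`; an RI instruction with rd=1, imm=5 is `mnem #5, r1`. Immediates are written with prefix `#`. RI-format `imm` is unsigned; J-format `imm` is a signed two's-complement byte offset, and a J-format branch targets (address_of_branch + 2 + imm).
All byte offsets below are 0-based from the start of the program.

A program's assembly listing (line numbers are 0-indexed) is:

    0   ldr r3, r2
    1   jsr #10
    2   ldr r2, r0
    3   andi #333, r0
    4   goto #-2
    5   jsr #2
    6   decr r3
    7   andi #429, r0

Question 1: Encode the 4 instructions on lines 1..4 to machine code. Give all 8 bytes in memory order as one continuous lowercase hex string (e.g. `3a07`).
080af900514d27fe

line 1 (jsr): pack op=0x1:5|imm=10:11 = 0x080a; big→ 08 0a
line 2 (ldr): pack op=0x1f:5|rd=0:2|rs=2:2|pad=0:7 = 0xf900; big→ f9 00
line 3 (andi): pack op=0xa:5|rd=0:2|imm=333:9 = 0x514d; big→ 51 4d
line 4 (goto): pack op=0x4:5|imm=-2:11 = 0x27fe; big→ 27 fe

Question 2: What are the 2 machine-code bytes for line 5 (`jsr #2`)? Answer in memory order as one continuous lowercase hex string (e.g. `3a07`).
L5: jsr op=0x1:5|imm=2:11 ⇒ 0x0802 ⇒ big 08 02

0802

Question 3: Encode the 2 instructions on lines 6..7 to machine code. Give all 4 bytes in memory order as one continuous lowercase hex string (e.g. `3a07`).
1e0051ad

6. decr fields op=0x3:5|rd=3:2|pad=0:9 → word 1e00h → 1e 00
7. andi fields op=0xa:5|rd=0:2|imm=429:9 → word 51adh → 51 ad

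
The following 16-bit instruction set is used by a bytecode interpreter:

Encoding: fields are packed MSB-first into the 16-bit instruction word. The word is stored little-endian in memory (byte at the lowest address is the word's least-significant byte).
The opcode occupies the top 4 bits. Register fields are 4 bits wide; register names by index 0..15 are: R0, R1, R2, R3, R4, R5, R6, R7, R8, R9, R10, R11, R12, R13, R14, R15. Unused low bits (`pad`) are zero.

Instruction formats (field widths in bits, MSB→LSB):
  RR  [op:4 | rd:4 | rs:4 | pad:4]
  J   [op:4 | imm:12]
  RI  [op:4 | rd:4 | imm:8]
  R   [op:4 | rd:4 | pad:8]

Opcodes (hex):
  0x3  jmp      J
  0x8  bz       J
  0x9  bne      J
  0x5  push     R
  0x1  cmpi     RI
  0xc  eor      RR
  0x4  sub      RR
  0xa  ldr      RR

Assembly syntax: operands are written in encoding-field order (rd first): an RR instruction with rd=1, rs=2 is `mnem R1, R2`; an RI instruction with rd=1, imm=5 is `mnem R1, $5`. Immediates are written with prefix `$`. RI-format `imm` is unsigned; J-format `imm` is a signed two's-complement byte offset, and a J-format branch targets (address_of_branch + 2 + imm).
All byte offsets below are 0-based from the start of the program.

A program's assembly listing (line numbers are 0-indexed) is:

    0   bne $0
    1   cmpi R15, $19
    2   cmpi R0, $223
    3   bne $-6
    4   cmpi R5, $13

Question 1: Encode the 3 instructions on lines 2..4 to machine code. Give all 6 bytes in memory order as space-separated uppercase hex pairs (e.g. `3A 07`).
L2: cmpi op=0x1:4|rd=0:4|imm=223:8 ⇒ 0x10df ⇒ little df 10
L3: bne op=0x9:4|imm=-6:12 ⇒ 0x9ffa ⇒ little fa 9f
L4: cmpi op=0x1:4|rd=5:4|imm=13:8 ⇒ 0x150d ⇒ little 0d 15

DF 10 FA 9F 0D 15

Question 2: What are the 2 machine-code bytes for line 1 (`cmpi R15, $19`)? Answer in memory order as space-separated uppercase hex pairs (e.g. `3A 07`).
13 1F

L1: cmpi op=0x1:4|rd=15:4|imm=19:8 ⇒ 0x1f13 ⇒ little 13 1f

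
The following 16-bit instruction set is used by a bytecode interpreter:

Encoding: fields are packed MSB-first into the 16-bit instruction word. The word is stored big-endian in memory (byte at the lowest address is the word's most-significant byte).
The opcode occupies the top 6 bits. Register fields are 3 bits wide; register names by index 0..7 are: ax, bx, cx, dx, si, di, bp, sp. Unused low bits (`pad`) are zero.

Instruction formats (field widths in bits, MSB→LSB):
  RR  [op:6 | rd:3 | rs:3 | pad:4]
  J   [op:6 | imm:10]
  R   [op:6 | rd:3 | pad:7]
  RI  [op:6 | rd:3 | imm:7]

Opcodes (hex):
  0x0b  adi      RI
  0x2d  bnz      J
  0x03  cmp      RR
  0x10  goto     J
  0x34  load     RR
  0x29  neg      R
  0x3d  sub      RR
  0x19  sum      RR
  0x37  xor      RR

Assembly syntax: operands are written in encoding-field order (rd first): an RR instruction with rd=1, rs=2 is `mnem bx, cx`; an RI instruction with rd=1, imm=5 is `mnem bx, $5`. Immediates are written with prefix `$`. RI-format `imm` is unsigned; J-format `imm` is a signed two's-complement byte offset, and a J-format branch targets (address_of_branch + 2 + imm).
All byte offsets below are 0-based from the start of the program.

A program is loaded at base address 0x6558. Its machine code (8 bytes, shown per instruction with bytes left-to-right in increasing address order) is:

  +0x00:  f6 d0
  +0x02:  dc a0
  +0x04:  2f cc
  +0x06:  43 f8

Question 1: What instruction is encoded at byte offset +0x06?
goto $-8

@+06  big-endian(43 f8) = 0x43f8
  top 6b → 0x10 → goto [J]
  imm: (w>>0)&0x3ff=0x3f8 (s10→-8) → $-8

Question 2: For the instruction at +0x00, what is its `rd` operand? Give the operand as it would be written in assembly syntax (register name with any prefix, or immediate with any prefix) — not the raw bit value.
di

[00] f6 d0 → 0xf6d0
  opcode bits[15:10]=0x3d: sub/RR
  [9:7] rd=5 = di
  [6:4] rs=5 = di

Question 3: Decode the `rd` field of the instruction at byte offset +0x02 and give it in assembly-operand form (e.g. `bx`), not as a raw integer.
+0x02: dc a0 ⇒ word 0xdca0 (big)
  top 6b → 0x37 → xor [RR]
  rd: (w>>7)&0x7=0x1 → bx
  rs: (w>>4)&0x7=0x2 → cx

bx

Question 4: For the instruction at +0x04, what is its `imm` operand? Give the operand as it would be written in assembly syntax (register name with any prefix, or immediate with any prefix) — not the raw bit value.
@+04  big-endian(2f cc) = 0x2fcc
  op=0x2fcc>>10=0xb ⇒ adi (RI)
  [9:7] rd=7 = sp
  [6:0] imm=76 = $76

$76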